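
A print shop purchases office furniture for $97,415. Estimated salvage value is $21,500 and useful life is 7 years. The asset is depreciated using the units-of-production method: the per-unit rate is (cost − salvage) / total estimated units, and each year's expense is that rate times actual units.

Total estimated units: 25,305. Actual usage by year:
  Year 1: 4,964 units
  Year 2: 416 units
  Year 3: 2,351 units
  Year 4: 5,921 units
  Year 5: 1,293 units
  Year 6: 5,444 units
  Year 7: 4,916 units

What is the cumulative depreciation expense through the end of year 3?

$23,193

Depreciable base = $97,415 − $21,500 = $75,915.
Rate = $75,915 / 25,305 units = $3 per unit.
Year 1: 4,964 × $3 = $14,892. Book value $82,523.
Year 2: 416 × $3 = $1,248. Book value $81,275.
Year 3: 2,351 × $3 = $7,053. Book value $74,222.
Accumulated through year 3 = $97,415 − $74,222 = $23,193.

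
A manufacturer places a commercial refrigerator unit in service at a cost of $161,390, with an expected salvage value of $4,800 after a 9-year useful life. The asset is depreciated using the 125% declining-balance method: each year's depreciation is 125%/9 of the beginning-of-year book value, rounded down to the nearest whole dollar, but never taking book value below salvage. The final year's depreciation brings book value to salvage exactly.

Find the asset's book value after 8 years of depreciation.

$48,794

Depreciable base = $161,390 − $4,800 = $156,590.
Year 1: ⌊$161,390 × 125%/9⌋ = $22,415. Book value $138,975.
Year 2: ⌊$138,975 × 125%/9⌋ = $19,302. Book value $119,673.
Year 3: ⌊$119,673 × 125%/9⌋ = $16,621. Book value $103,052.
Year 4: ⌊$103,052 × 125%/9⌋ = $14,312. Book value $88,740.
Year 5: ⌊$88,740 × 125%/9⌋ = $12,325. Book value $76,415.
Year 6: ⌊$76,415 × 125%/9⌋ = $10,613. Book value $65,802.
Year 7: ⌊$65,802 × 125%/9⌋ = $9,139. Book value $56,663.
Year 8: ⌊$56,663 × 125%/9⌋ = $7,869. Book value $48,794.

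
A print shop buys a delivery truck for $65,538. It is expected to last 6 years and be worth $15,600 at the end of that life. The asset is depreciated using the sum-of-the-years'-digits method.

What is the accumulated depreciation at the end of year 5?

$47,560

Depreciable base = $65,538 − $15,600 = $49,938.
Sum of the years' digits = 6+5+4+3+2+1 = 21.
Year 1: $49,938 × 6/21 = $14,268. Book value $51,270.
Year 2: $49,938 × 5/21 = $11,890. Book value $39,380.
Year 3: $49,938 × 4/21 = $9,512. Book value $29,868.
Year 4: $49,938 × 3/21 = $7,134. Book value $22,734.
Year 5: $49,938 × 2/21 = $4,756. Book value $17,978.
Accumulated through year 5 = $65,538 − $17,978 = $47,560.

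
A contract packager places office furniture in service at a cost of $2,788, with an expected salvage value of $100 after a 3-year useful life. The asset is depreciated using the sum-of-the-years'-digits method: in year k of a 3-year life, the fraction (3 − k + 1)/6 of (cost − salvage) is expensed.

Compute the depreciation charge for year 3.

$448

Depreciable base = $2,788 − $100 = $2,688.
Sum of the years' digits = 3+2+1 = 6.
Year 1: $2,688 × 3/6 = $1,344. Book value $1,444.
Year 2: $2,688 × 2/6 = $896. Book value $548.
Year 3: $2,688 × 1/6 = $448. Book value $100.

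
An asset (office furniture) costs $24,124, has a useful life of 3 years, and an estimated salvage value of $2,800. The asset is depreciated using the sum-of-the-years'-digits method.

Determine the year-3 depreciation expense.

$3,554

Depreciable base = $24,124 − $2,800 = $21,324.
Sum of the years' digits = 3+2+1 = 6.
Year 1: $21,324 × 3/6 = $10,662. Book value $13,462.
Year 2: $21,324 × 2/6 = $7,108. Book value $6,354.
Year 3: $21,324 × 1/6 = $3,554. Book value $2,800.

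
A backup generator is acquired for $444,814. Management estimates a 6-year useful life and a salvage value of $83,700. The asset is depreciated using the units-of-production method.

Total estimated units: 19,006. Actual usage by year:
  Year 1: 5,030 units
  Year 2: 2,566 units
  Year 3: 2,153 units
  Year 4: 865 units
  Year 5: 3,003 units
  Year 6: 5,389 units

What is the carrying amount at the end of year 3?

Depreciable base = $444,814 − $83,700 = $361,114.
Rate = $361,114 / 19,006 units = $19 per unit.
Year 1: 5,030 × $19 = $95,570. Book value $349,244.
Year 2: 2,566 × $19 = $48,754. Book value $300,490.
Year 3: 2,153 × $19 = $40,907. Book value $259,583.

$259,583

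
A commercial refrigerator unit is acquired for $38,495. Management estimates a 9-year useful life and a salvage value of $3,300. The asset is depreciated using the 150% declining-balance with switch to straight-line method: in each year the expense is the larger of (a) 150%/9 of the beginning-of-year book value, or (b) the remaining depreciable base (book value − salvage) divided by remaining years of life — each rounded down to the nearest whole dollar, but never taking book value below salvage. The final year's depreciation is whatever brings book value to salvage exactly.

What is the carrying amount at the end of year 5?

$15,472

Depreciable base = $38,495 − $3,300 = $35,195.
Year 1: DB = ⌊$38,495 × 150%/9⌋ = $6,415; SL = ⌊$35,195/9⌋ = $3,910 → take DB $6,415. Book value $32,080.
Year 2: DB = ⌊$32,080 × 150%/9⌋ = $5,346; SL = ⌊$28,780/8⌋ = $3,597 → take DB $5,346. Book value $26,734.
Year 3: DB = ⌊$26,734 × 150%/9⌋ = $4,455; SL = ⌊$23,434/7⌋ = $3,347 → take DB $4,455. Book value $22,279.
Year 4: DB = ⌊$22,279 × 150%/9⌋ = $3,713; SL = ⌊$18,979/6⌋ = $3,163 → take DB $3,713. Book value $18,566.
Year 5: DB = ⌊$18,566 × 150%/9⌋ = $3,094; SL = ⌊$15,266/5⌋ = $3,053 → take DB $3,094. Book value $15,472.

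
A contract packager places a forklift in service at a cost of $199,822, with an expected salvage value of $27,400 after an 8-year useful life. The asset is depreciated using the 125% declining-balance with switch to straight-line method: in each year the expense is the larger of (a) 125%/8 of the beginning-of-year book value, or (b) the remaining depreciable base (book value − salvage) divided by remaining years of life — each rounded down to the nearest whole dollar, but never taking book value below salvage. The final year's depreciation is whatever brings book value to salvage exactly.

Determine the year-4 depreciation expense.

$18,754

Depreciable base = $199,822 − $27,400 = $172,422.
Year 1: DB = ⌊$199,822 × 125%/8⌋ = $31,222; SL = ⌊$172,422/8⌋ = $21,552 → take DB $31,222. Book value $168,600.
Year 2: DB = ⌊$168,600 × 125%/8⌋ = $26,343; SL = ⌊$141,200/7⌋ = $20,171 → take DB $26,343. Book value $142,257.
Year 3: DB = ⌊$142,257 × 125%/8⌋ = $22,227; SL = ⌊$114,857/6⌋ = $19,142 → take DB $22,227. Book value $120,030.
Year 4: DB = ⌊$120,030 × 125%/8⌋ = $18,754; SL = ⌊$92,630/5⌋ = $18,526 → take DB $18,754. Book value $101,276.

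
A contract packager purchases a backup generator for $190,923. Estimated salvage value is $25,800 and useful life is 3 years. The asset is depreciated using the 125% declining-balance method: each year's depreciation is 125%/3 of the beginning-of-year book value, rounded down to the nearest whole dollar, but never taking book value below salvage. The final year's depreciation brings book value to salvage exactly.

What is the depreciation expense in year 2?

$46,405

Depreciable base = $190,923 − $25,800 = $165,123.
Year 1: ⌊$190,923 × 125%/3⌋ = $79,551. Book value $111,372.
Year 2: ⌊$111,372 × 125%/3⌋ = $46,405. Book value $64,967.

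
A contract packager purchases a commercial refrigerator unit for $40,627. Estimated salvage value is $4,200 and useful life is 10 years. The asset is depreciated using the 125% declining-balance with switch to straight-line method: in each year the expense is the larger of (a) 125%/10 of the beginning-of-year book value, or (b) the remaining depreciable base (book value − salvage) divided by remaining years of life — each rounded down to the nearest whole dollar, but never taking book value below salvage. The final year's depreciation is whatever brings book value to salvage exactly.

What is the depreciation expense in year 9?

Depreciable base = $40,627 − $4,200 = $36,427.
Year 1: DB = ⌊$40,627 × 125%/10⌋ = $5,078; SL = ⌊$36,427/10⌋ = $3,642 → take DB $5,078. Book value $35,549.
Year 2: DB = ⌊$35,549 × 125%/10⌋ = $4,443; SL = ⌊$31,349/9⌋ = $3,483 → take DB $4,443. Book value $31,106.
Year 3: DB = ⌊$31,106 × 125%/10⌋ = $3,888; SL = ⌊$26,906/8⌋ = $3,363 → take DB $3,888. Book value $27,218.
Year 4: DB = ⌊$27,218 × 125%/10⌋ = $3,402; SL = ⌊$23,018/7⌋ = $3,288 → take DB $3,402. Book value $23,816.
Year 5: DB = ⌊$23,816 × 125%/10⌋ = $2,977; SL = ⌊$19,616/6⌋ = $3,269 → take SL $3,269. Book value $20,547.
Year 6: DB = ⌊$20,547 × 125%/10⌋ = $2,568; SL = ⌊$16,347/5⌋ = $3,269 → take SL $3,269. Book value $17,278.
Year 7: DB = ⌊$17,278 × 125%/10⌋ = $2,159; SL = ⌊$13,078/4⌋ = $3,269 → take SL $3,269. Book value $14,009.
Year 8: DB = ⌊$14,009 × 125%/10⌋ = $1,751; SL = ⌊$9,809/3⌋ = $3,269 → take SL $3,269. Book value $10,740.
Year 9: DB = ⌊$10,740 × 125%/10⌋ = $1,342; SL = ⌊$6,540/2⌋ = $3,270 → take SL $3,270. Book value $7,470.

$3,270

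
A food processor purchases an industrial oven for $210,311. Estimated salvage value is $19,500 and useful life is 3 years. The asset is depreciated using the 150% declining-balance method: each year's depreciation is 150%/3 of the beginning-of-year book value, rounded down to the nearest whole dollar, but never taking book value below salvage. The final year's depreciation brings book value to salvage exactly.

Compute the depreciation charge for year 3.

$33,078

Depreciable base = $210,311 − $19,500 = $190,811.
Year 1: ⌊$210,311 × 150%/3⌋ = $105,155. Book value $105,156.
Year 2: ⌊$105,156 × 150%/3⌋ = $52,578. Book value $52,578.
Year 3 (final): $52,578 − $19,500 = $33,078. Book value $19,500.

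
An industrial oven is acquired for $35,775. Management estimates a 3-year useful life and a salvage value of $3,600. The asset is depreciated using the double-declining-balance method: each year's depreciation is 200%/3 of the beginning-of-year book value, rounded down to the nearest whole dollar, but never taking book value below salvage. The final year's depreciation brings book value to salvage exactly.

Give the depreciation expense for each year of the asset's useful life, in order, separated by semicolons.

$23,850; $7,950; $375

Depreciable base = $35,775 − $3,600 = $32,175.
Year 1: ⌊$35,775 × 200%/3⌋ = $23,850. Book value $11,925.
Year 2: ⌊$11,925 × 200%/3⌋ = $7,950. Book value $3,975.
Year 3 (final): $3,975 − $3,600 = $375. Book value $3,600.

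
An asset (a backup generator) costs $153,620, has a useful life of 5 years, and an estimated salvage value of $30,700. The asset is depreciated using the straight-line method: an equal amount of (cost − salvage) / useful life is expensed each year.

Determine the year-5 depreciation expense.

Depreciable base = $153,620 − $30,700 = $122,920.
Annual expense = $122,920 / 5 = $24,584.

$24,584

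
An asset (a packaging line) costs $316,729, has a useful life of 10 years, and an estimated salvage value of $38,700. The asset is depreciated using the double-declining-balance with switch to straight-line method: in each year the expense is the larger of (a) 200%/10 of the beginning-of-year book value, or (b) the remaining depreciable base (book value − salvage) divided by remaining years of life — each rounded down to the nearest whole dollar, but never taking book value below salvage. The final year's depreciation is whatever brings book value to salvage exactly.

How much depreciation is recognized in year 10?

Depreciable base = $316,729 − $38,700 = $278,029.
Year 1: DB = ⌊$316,729 × 200%/10⌋ = $63,345; SL = ⌊$278,029/10⌋ = $27,802 → take DB $63,345. Book value $253,384.
Year 2: DB = ⌊$253,384 × 200%/10⌋ = $50,676; SL = ⌊$214,684/9⌋ = $23,853 → take DB $50,676. Book value $202,708.
Year 3: DB = ⌊$202,708 × 200%/10⌋ = $40,541; SL = ⌊$164,008/8⌋ = $20,501 → take DB $40,541. Book value $162,167.
Year 4: DB = ⌊$162,167 × 200%/10⌋ = $32,433; SL = ⌊$123,467/7⌋ = $17,638 → take DB $32,433. Book value $129,734.
Year 5: DB = ⌊$129,734 × 200%/10⌋ = $25,946; SL = ⌊$91,034/6⌋ = $15,172 → take DB $25,946. Book value $103,788.
Year 6: DB = ⌊$103,788 × 200%/10⌋ = $20,757; SL = ⌊$65,088/5⌋ = $13,017 → take DB $20,757. Book value $83,031.
Year 7: DB = ⌊$83,031 × 200%/10⌋ = $16,606; SL = ⌊$44,331/4⌋ = $11,082 → take DB $16,606. Book value $66,425.
Year 8: DB = ⌊$66,425 × 200%/10⌋ = $13,285; SL = ⌊$27,725/3⌋ = $9,241 → take DB $13,285. Book value $53,140.
Year 9: DB = ⌊$53,140 × 200%/10⌋ = $10,628; SL = ⌊$14,440/2⌋ = $7,220 → take DB $10,628. Book value $42,512.
Year 10 (final): $42,512 − $38,700 = $3,812. Book value $38,700.

$3,812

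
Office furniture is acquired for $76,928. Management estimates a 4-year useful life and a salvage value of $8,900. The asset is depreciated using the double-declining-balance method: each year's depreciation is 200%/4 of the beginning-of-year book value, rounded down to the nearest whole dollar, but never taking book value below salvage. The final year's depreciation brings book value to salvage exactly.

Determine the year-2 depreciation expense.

$19,232

Depreciable base = $76,928 − $8,900 = $68,028.
Year 1: ⌊$76,928 × 200%/4⌋ = $38,464. Book value $38,464.
Year 2: ⌊$38,464 × 200%/4⌋ = $19,232. Book value $19,232.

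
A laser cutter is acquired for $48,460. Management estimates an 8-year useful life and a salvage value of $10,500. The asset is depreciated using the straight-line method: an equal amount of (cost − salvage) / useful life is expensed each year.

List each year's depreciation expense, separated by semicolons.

$4,745; $4,745; $4,745; $4,745; $4,745; $4,745; $4,745; $4,745

Depreciable base = $48,460 − $10,500 = $37,960.
Annual expense = $37,960 / 8 = $4,745.
End of year 1: book value $43,715.
End of year 2: book value $38,970.
End of year 3: book value $34,225.
End of year 4: book value $29,480.
End of year 5: book value $24,735.
End of year 6: book value $19,990.
End of year 7: book value $15,245.
End of year 8: book value $10,500.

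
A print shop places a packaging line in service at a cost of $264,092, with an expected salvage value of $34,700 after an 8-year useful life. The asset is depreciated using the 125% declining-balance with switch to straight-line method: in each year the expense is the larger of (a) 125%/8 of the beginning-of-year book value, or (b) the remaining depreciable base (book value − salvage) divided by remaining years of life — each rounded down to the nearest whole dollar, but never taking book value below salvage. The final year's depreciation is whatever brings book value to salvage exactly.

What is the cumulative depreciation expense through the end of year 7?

Depreciable base = $264,092 − $34,700 = $229,392.
Year 1: DB = ⌊$264,092 × 125%/8⌋ = $41,264; SL = ⌊$229,392/8⌋ = $28,674 → take DB $41,264. Book value $222,828.
Year 2: DB = ⌊$222,828 × 125%/8⌋ = $34,816; SL = ⌊$188,128/7⌋ = $26,875 → take DB $34,816. Book value $188,012.
Year 3: DB = ⌊$188,012 × 125%/8⌋ = $29,376; SL = ⌊$153,312/6⌋ = $25,552 → take DB $29,376. Book value $158,636.
Year 4: DB = ⌊$158,636 × 125%/8⌋ = $24,786; SL = ⌊$123,936/5⌋ = $24,787 → take SL $24,787. Book value $133,849.
Year 5: DB = ⌊$133,849 × 125%/8⌋ = $20,913; SL = ⌊$99,149/4⌋ = $24,787 → take SL $24,787. Book value $109,062.
Year 6: DB = ⌊$109,062 × 125%/8⌋ = $17,040; SL = ⌊$74,362/3⌋ = $24,787 → take SL $24,787. Book value $84,275.
Year 7: DB = ⌊$84,275 × 125%/8⌋ = $13,167; SL = ⌊$49,575/2⌋ = $24,787 → take SL $24,787. Book value $59,488.
Accumulated through year 7 = $264,092 − $59,488 = $204,604.

$204,604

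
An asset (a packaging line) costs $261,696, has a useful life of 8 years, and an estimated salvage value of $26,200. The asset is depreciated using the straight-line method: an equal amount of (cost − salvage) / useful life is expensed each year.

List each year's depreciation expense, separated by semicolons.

$29,437; $29,437; $29,437; $29,437; $29,437; $29,437; $29,437; $29,437

Depreciable base = $261,696 − $26,200 = $235,496.
Annual expense = $235,496 / 8 = $29,437.
End of year 1: book value $232,259.
End of year 2: book value $202,822.
End of year 3: book value $173,385.
End of year 4: book value $143,948.
End of year 5: book value $114,511.
End of year 6: book value $85,074.
End of year 7: book value $55,637.
End of year 8: book value $26,200.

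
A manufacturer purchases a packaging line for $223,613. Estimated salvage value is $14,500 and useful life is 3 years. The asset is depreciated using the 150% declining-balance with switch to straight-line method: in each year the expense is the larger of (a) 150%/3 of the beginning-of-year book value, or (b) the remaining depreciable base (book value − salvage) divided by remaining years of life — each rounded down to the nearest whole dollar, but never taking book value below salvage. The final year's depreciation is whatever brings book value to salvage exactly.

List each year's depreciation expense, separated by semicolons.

Depreciable base = $223,613 − $14,500 = $209,113.
Year 1: DB = ⌊$223,613 × 150%/3⌋ = $111,806; SL = ⌊$209,113/3⌋ = $69,704 → take DB $111,806. Book value $111,807.
Year 2: DB = ⌊$111,807 × 150%/3⌋ = $55,903; SL = ⌊$97,307/2⌋ = $48,653 → take DB $55,903. Book value $55,904.
Year 3 (final): $55,904 − $14,500 = $41,404. Book value $14,500.

$111,806; $55,903; $41,404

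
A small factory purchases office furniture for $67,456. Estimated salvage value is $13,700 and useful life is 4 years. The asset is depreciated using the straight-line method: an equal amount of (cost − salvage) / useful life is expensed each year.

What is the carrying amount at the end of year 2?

$40,578

Depreciable base = $67,456 − $13,700 = $53,756.
Annual expense = $53,756 / 4 = $13,439.
End of year 1: book value $54,017.
End of year 2: book value $40,578.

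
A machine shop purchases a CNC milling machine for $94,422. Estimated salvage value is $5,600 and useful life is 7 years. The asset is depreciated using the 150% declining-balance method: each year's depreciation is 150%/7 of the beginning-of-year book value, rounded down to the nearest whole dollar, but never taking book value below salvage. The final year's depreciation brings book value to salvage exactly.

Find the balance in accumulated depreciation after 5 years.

Depreciable base = $94,422 − $5,600 = $88,822.
Year 1: ⌊$94,422 × 150%/7⌋ = $20,233. Book value $74,189.
Year 2: ⌊$74,189 × 150%/7⌋ = $15,897. Book value $58,292.
Year 3: ⌊$58,292 × 150%/7⌋ = $12,491. Book value $45,801.
Year 4: ⌊$45,801 × 150%/7⌋ = $9,814. Book value $35,987.
Year 5: ⌊$35,987 × 150%/7⌋ = $7,711. Book value $28,276.
Accumulated through year 5 = $94,422 − $28,276 = $66,146.

$66,146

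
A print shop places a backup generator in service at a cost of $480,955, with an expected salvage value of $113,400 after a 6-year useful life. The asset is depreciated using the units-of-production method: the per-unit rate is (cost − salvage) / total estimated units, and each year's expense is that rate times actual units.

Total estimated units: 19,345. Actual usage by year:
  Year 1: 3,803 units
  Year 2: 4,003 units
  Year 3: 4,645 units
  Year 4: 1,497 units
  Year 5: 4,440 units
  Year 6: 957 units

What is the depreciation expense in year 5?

$84,360

Depreciable base = $480,955 − $113,400 = $367,555.
Rate = $367,555 / 19,345 units = $19 per unit.
Year 1: 3,803 × $19 = $72,257. Book value $408,698.
Year 2: 4,003 × $19 = $76,057. Book value $332,641.
Year 3: 4,645 × $19 = $88,255. Book value $244,386.
Year 4: 1,497 × $19 = $28,443. Book value $215,943.
Year 5: 4,440 × $19 = $84,360. Book value $131,583.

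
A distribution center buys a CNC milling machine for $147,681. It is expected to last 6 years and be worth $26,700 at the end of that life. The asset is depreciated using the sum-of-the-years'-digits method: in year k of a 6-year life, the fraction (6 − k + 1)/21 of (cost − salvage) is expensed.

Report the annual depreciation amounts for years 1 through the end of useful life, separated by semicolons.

$34,566; $28,805; $23,044; $17,283; $11,522; $5,761

Depreciable base = $147,681 − $26,700 = $120,981.
Sum of the years' digits = 6+5+4+3+2+1 = 21.
Year 1: $120,981 × 6/21 = $34,566. Book value $113,115.
Year 2: $120,981 × 5/21 = $28,805. Book value $84,310.
Year 3: $120,981 × 4/21 = $23,044. Book value $61,266.
Year 4: $120,981 × 3/21 = $17,283. Book value $43,983.
Year 5: $120,981 × 2/21 = $11,522. Book value $32,461.
Year 6: $120,981 × 1/21 = $5,761. Book value $26,700.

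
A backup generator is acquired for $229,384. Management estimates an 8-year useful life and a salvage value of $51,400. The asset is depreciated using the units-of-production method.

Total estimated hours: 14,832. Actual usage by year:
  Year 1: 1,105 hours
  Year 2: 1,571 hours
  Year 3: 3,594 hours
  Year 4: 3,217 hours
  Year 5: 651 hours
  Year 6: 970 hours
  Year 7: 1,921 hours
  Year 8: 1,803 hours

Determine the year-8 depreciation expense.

$21,636

Depreciable base = $229,384 − $51,400 = $177,984.
Rate = $177,984 / 14,832 hours = $12 per hour.
Year 1: 1,105 × $12 = $13,260. Book value $216,124.
Year 2: 1,571 × $12 = $18,852. Book value $197,272.
Year 3: 3,594 × $12 = $43,128. Book value $154,144.
Year 4: 3,217 × $12 = $38,604. Book value $115,540.
Year 5: 651 × $12 = $7,812. Book value $107,728.
Year 6: 970 × $12 = $11,640. Book value $96,088.
Year 7: 1,921 × $12 = $23,052. Book value $73,036.
Year 8: 1,803 × $12 = $21,636. Book value $51,400.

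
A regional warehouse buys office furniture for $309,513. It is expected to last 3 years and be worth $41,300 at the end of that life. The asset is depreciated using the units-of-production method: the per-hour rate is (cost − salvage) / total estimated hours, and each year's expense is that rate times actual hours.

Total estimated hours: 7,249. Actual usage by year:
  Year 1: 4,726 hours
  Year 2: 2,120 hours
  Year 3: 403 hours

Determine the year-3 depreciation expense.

Depreciable base = $309,513 − $41,300 = $268,213.
Rate = $268,213 / 7,249 hours = $37 per hour.
Year 1: 4,726 × $37 = $174,862. Book value $134,651.
Year 2: 2,120 × $37 = $78,440. Book value $56,211.
Year 3: 403 × $37 = $14,911. Book value $41,300.

$14,911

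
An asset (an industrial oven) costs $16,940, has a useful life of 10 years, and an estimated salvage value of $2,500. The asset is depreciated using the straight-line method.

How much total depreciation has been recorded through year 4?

$5,776

Depreciable base = $16,940 − $2,500 = $14,440.
Annual expense = $14,440 / 10 = $1,444.
End of year 1: book value $15,496.
End of year 2: book value $14,052.
End of year 3: book value $12,608.
End of year 4: book value $11,164.
Accumulated through year 4 = $16,940 − $11,164 = $5,776.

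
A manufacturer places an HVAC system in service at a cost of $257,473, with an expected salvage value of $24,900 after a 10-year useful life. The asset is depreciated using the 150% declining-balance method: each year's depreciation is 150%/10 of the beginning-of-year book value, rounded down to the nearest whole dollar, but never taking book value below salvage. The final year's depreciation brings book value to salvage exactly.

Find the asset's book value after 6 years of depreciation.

$97,109

Depreciable base = $257,473 − $24,900 = $232,573.
Year 1: ⌊$257,473 × 150%/10⌋ = $38,620. Book value $218,853.
Year 2: ⌊$218,853 × 150%/10⌋ = $32,827. Book value $186,026.
Year 3: ⌊$186,026 × 150%/10⌋ = $27,903. Book value $158,123.
Year 4: ⌊$158,123 × 150%/10⌋ = $23,718. Book value $134,405.
Year 5: ⌊$134,405 × 150%/10⌋ = $20,160. Book value $114,245.
Year 6: ⌊$114,245 × 150%/10⌋ = $17,136. Book value $97,109.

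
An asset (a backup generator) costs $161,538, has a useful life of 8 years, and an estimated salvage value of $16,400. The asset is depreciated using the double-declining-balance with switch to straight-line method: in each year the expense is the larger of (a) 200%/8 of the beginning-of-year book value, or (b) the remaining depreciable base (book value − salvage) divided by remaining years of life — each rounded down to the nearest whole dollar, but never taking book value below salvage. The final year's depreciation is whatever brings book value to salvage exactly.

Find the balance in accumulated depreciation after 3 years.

$93,388

Depreciable base = $161,538 − $16,400 = $145,138.
Year 1: DB = ⌊$161,538 × 200%/8⌋ = $40,384; SL = ⌊$145,138/8⌋ = $18,142 → take DB $40,384. Book value $121,154.
Year 2: DB = ⌊$121,154 × 200%/8⌋ = $30,288; SL = ⌊$104,754/7⌋ = $14,964 → take DB $30,288. Book value $90,866.
Year 3: DB = ⌊$90,866 × 200%/8⌋ = $22,716; SL = ⌊$74,466/6⌋ = $12,411 → take DB $22,716. Book value $68,150.
Accumulated through year 3 = $161,538 − $68,150 = $93,388.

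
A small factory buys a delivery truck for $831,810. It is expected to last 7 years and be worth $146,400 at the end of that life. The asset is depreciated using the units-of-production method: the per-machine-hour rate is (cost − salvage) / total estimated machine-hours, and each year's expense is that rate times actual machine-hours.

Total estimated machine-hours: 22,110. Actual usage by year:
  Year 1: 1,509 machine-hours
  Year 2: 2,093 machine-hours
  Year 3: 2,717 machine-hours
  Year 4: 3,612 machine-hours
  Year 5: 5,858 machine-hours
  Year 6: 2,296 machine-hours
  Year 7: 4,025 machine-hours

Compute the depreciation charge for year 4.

Depreciable base = $831,810 − $146,400 = $685,410.
Rate = $685,410 / 22,110 machine-hours = $31 per machine-hour.
Year 1: 1,509 × $31 = $46,779. Book value $785,031.
Year 2: 2,093 × $31 = $64,883. Book value $720,148.
Year 3: 2,717 × $31 = $84,227. Book value $635,921.
Year 4: 3,612 × $31 = $111,972. Book value $523,949.

$111,972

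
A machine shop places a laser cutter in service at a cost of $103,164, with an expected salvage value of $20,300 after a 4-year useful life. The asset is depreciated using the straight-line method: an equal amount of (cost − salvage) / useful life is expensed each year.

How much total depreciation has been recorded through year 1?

Depreciable base = $103,164 − $20,300 = $82,864.
Annual expense = $82,864 / 4 = $20,716.
End of year 1: book value $82,448.
Accumulated through year 1 = $103,164 − $82,448 = $20,716.

$20,716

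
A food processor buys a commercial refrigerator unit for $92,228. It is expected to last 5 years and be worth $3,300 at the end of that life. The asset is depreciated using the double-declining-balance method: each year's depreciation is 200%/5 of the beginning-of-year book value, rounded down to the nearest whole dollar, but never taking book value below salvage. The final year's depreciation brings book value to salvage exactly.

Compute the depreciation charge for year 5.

Depreciable base = $92,228 − $3,300 = $88,928.
Year 1: ⌊$92,228 × 200%/5⌋ = $36,891. Book value $55,337.
Year 2: ⌊$55,337 × 200%/5⌋ = $22,134. Book value $33,203.
Year 3: ⌊$33,203 × 200%/5⌋ = $13,281. Book value $19,922.
Year 4: ⌊$19,922 × 200%/5⌋ = $7,968. Book value $11,954.
Year 5 (final): $11,954 − $3,300 = $8,654. Book value $3,300.

$8,654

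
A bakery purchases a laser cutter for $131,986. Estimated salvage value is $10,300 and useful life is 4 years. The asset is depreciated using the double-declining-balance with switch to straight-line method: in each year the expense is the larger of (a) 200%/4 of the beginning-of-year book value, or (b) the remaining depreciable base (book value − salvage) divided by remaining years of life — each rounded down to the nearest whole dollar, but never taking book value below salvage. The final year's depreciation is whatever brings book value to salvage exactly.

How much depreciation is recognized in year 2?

$32,996

Depreciable base = $131,986 − $10,300 = $121,686.
Year 1: DB = ⌊$131,986 × 200%/4⌋ = $65,993; SL = ⌊$121,686/4⌋ = $30,421 → take DB $65,993. Book value $65,993.
Year 2: DB = ⌊$65,993 × 200%/4⌋ = $32,996; SL = ⌊$55,693/3⌋ = $18,564 → take DB $32,996. Book value $32,997.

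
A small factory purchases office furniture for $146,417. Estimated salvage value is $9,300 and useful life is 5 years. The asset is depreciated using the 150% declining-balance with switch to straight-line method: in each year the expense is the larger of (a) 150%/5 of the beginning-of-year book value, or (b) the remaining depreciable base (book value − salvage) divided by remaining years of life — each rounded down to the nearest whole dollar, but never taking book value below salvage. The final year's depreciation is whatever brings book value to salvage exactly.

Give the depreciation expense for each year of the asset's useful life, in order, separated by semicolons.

Depreciable base = $146,417 − $9,300 = $137,117.
Year 1: DB = ⌊$146,417 × 150%/5⌋ = $43,925; SL = ⌊$137,117/5⌋ = $27,423 → take DB $43,925. Book value $102,492.
Year 2: DB = ⌊$102,492 × 150%/5⌋ = $30,747; SL = ⌊$93,192/4⌋ = $23,298 → take DB $30,747. Book value $71,745.
Year 3: DB = ⌊$71,745 × 150%/5⌋ = $21,523; SL = ⌊$62,445/3⌋ = $20,815 → take DB $21,523. Book value $50,222.
Year 4: DB = ⌊$50,222 × 150%/5⌋ = $15,066; SL = ⌊$40,922/2⌋ = $20,461 → take SL $20,461. Book value $29,761.
Year 5 (final): $29,761 − $9,300 = $20,461. Book value $9,300.

$43,925; $30,747; $21,523; $20,461; $20,461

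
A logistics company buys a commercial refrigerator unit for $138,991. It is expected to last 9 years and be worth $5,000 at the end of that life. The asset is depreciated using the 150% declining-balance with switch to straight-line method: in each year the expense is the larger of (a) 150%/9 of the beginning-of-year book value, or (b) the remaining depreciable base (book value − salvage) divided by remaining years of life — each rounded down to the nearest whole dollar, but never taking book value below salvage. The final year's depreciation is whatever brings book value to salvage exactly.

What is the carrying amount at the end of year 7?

Depreciable base = $138,991 − $5,000 = $133,991.
Year 1: DB = ⌊$138,991 × 150%/9⌋ = $23,165; SL = ⌊$133,991/9⌋ = $14,887 → take DB $23,165. Book value $115,826.
Year 2: DB = ⌊$115,826 × 150%/9⌋ = $19,304; SL = ⌊$110,826/8⌋ = $13,853 → take DB $19,304. Book value $96,522.
Year 3: DB = ⌊$96,522 × 150%/9⌋ = $16,087; SL = ⌊$91,522/7⌋ = $13,074 → take DB $16,087. Book value $80,435.
Year 4: DB = ⌊$80,435 × 150%/9⌋ = $13,405; SL = ⌊$75,435/6⌋ = $12,572 → take DB $13,405. Book value $67,030.
Year 5: DB = ⌊$67,030 × 150%/9⌋ = $11,171; SL = ⌊$62,030/5⌋ = $12,406 → take SL $12,406. Book value $54,624.
Year 6: DB = ⌊$54,624 × 150%/9⌋ = $9,104; SL = ⌊$49,624/4⌋ = $12,406 → take SL $12,406. Book value $42,218.
Year 7: DB = ⌊$42,218 × 150%/9⌋ = $7,036; SL = ⌊$37,218/3⌋ = $12,406 → take SL $12,406. Book value $29,812.

$29,812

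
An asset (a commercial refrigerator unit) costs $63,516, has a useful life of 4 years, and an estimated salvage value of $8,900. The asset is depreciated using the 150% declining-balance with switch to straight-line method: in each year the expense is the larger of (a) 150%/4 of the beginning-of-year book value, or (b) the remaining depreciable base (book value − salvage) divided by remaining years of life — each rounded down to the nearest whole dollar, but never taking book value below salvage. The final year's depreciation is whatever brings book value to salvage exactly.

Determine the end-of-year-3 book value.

$15,508

Depreciable base = $63,516 − $8,900 = $54,616.
Year 1: DB = ⌊$63,516 × 150%/4⌋ = $23,818; SL = ⌊$54,616/4⌋ = $13,654 → take DB $23,818. Book value $39,698.
Year 2: DB = ⌊$39,698 × 150%/4⌋ = $14,886; SL = ⌊$30,798/3⌋ = $10,266 → take DB $14,886. Book value $24,812.
Year 3: DB = ⌊$24,812 × 150%/4⌋ = $9,304; SL = ⌊$15,912/2⌋ = $7,956 → take DB $9,304. Book value $15,508.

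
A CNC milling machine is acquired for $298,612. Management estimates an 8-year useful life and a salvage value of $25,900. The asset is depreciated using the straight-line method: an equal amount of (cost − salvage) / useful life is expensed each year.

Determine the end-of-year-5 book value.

$128,167

Depreciable base = $298,612 − $25,900 = $272,712.
Annual expense = $272,712 / 8 = $34,089.
End of year 1: book value $264,523.
End of year 2: book value $230,434.
End of year 3: book value $196,345.
End of year 4: book value $162,256.
End of year 5: book value $128,167.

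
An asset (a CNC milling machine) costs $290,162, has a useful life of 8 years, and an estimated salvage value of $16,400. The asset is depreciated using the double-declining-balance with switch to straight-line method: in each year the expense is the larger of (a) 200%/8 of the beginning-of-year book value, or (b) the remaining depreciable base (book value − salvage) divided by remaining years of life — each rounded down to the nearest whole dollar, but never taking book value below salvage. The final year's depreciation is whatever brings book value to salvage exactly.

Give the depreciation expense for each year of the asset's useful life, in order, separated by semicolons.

$72,540; $54,405; $40,804; $30,603; $22,952; $17,486; $17,486; $17,486

Depreciable base = $290,162 − $16,400 = $273,762.
Year 1: DB = ⌊$290,162 × 200%/8⌋ = $72,540; SL = ⌊$273,762/8⌋ = $34,220 → take DB $72,540. Book value $217,622.
Year 2: DB = ⌊$217,622 × 200%/8⌋ = $54,405; SL = ⌊$201,222/7⌋ = $28,746 → take DB $54,405. Book value $163,217.
Year 3: DB = ⌊$163,217 × 200%/8⌋ = $40,804; SL = ⌊$146,817/6⌋ = $24,469 → take DB $40,804. Book value $122,413.
Year 4: DB = ⌊$122,413 × 200%/8⌋ = $30,603; SL = ⌊$106,013/5⌋ = $21,202 → take DB $30,603. Book value $91,810.
Year 5: DB = ⌊$91,810 × 200%/8⌋ = $22,952; SL = ⌊$75,410/4⌋ = $18,852 → take DB $22,952. Book value $68,858.
Year 6: DB = ⌊$68,858 × 200%/8⌋ = $17,214; SL = ⌊$52,458/3⌋ = $17,486 → take SL $17,486. Book value $51,372.
Year 7: DB = ⌊$51,372 × 200%/8⌋ = $12,843; SL = ⌊$34,972/2⌋ = $17,486 → take SL $17,486. Book value $33,886.
Year 8 (final): $33,886 − $16,400 = $17,486. Book value $16,400.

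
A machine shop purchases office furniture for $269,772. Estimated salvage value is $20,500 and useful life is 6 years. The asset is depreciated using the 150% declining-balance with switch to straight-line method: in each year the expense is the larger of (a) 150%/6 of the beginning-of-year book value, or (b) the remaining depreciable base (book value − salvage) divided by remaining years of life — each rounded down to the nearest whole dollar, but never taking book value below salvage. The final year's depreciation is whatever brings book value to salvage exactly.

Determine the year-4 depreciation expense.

Depreciable base = $269,772 − $20,500 = $249,272.
Year 1: DB = ⌊$269,772 × 150%/6⌋ = $67,443; SL = ⌊$249,272/6⌋ = $41,545 → take DB $67,443. Book value $202,329.
Year 2: DB = ⌊$202,329 × 150%/6⌋ = $50,582; SL = ⌊$181,829/5⌋ = $36,365 → take DB $50,582. Book value $151,747.
Year 3: DB = ⌊$151,747 × 150%/6⌋ = $37,936; SL = ⌊$131,247/4⌋ = $32,811 → take DB $37,936. Book value $113,811.
Year 4: DB = ⌊$113,811 × 150%/6⌋ = $28,452; SL = ⌊$93,311/3⌋ = $31,103 → take SL $31,103. Book value $82,708.

$31,103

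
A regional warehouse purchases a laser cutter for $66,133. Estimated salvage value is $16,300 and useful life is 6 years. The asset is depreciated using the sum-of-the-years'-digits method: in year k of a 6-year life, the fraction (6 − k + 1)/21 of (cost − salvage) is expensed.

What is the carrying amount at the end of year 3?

Depreciable base = $66,133 − $16,300 = $49,833.
Sum of the years' digits = 6+5+4+3+2+1 = 21.
Year 1: $49,833 × 6/21 = $14,238. Book value $51,895.
Year 2: $49,833 × 5/21 = $11,865. Book value $40,030.
Year 3: $49,833 × 4/21 = $9,492. Book value $30,538.

$30,538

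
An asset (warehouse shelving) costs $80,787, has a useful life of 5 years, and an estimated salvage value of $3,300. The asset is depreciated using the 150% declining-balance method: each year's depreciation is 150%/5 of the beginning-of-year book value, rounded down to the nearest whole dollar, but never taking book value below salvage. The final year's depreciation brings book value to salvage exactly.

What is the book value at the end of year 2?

Depreciable base = $80,787 − $3,300 = $77,487.
Year 1: ⌊$80,787 × 150%/5⌋ = $24,236. Book value $56,551.
Year 2: ⌊$56,551 × 150%/5⌋ = $16,965. Book value $39,586.

$39,586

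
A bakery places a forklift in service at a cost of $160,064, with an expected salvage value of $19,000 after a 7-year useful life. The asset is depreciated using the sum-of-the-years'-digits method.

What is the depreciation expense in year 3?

Depreciable base = $160,064 − $19,000 = $141,064.
Sum of the years' digits = 7+6+5+4+3+2+1 = 28.
Year 1: $141,064 × 7/28 = $35,266. Book value $124,798.
Year 2: $141,064 × 6/28 = $30,228. Book value $94,570.
Year 3: $141,064 × 5/28 = $25,190. Book value $69,380.

$25,190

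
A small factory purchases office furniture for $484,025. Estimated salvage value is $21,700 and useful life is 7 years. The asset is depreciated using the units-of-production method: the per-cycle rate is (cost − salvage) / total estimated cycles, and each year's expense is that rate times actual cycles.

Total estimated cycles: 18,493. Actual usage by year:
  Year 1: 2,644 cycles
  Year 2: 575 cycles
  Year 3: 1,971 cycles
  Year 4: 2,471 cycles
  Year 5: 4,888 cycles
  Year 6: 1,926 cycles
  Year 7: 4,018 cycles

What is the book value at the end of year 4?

Depreciable base = $484,025 − $21,700 = $462,325.
Rate = $462,325 / 18,493 cycles = $25 per cycle.
Year 1: 2,644 × $25 = $66,100. Book value $417,925.
Year 2: 575 × $25 = $14,375. Book value $403,550.
Year 3: 1,971 × $25 = $49,275. Book value $354,275.
Year 4: 2,471 × $25 = $61,775. Book value $292,500.

$292,500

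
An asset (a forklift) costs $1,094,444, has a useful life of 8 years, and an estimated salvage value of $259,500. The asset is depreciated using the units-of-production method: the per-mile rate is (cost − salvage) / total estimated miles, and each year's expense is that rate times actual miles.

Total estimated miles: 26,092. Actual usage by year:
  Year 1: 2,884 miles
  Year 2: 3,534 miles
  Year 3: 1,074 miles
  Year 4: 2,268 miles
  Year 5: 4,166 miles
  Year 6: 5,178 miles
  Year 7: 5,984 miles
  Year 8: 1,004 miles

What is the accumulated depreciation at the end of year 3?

$239,744

Depreciable base = $1,094,444 − $259,500 = $834,944.
Rate = $834,944 / 26,092 miles = $32 per mile.
Year 1: 2,884 × $32 = $92,288. Book value $1,002,156.
Year 2: 3,534 × $32 = $113,088. Book value $889,068.
Year 3: 1,074 × $32 = $34,368. Book value $854,700.
Accumulated through year 3 = $1,094,444 − $854,700 = $239,744.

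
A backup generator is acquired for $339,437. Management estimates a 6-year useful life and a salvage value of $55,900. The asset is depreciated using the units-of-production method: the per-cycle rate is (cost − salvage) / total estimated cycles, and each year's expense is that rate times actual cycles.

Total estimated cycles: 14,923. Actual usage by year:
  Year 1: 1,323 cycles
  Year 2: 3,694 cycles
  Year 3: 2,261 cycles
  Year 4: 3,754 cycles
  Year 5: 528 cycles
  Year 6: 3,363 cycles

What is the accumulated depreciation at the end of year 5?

Depreciable base = $339,437 − $55,900 = $283,537.
Rate = $283,537 / 14,923 cycles = $19 per cycle.
Year 1: 1,323 × $19 = $25,137. Book value $314,300.
Year 2: 3,694 × $19 = $70,186. Book value $244,114.
Year 3: 2,261 × $19 = $42,959. Book value $201,155.
Year 4: 3,754 × $19 = $71,326. Book value $129,829.
Year 5: 528 × $19 = $10,032. Book value $119,797.
Accumulated through year 5 = $339,437 − $119,797 = $219,640.

$219,640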